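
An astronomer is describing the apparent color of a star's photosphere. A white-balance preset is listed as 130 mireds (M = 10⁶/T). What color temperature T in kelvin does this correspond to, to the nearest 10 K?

7690 K

T = 10⁶ / 130 = 7692.31 K → 7690 K.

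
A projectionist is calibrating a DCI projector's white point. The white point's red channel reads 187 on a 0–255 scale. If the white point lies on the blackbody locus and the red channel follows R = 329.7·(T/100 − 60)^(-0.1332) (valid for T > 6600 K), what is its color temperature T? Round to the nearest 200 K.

13000 K

(t − 60)^(-0.1332) = 187/329.7 = 0.56718.
t − 60 = 0.56718^(1/-0.1332) = 0.56718^(-7.508) = 70.620, so t = 130.620.
T = 100·t = 13062 K → 13000 K to the nearest 200 K.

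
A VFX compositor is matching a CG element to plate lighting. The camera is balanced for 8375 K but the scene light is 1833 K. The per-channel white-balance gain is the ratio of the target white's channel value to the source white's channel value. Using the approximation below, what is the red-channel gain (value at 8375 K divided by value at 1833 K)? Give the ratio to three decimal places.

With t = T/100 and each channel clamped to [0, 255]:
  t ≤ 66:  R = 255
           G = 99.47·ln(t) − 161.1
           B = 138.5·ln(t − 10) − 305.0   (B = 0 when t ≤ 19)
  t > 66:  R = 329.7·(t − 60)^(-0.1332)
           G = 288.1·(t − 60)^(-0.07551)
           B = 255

At 1833 K (t = 18.33):
  R = 255 by definition for t ≤ 66.
At 8375 K (t = 83.75):
  R = 329.7·(83.75 − 60)^(-0.1332) = 329.7·23.75^(-0.1332) = 329.7·0.65579 = 216.212.
Gain = 216.212 / 255.000 = 0.8479 → 0.848.

0.848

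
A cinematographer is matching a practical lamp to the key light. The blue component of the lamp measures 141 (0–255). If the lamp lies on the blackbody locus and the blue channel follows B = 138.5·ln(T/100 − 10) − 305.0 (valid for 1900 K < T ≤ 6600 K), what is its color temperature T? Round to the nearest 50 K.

ln(t − 10) = (141 + 305.0) / 138.5 = 3.2202.
t − 10 = e^3.2202 = 25.034, so t = 35.034.
T = 100·t = 3503 K → 3500 K to the nearest 50 K.

3500 K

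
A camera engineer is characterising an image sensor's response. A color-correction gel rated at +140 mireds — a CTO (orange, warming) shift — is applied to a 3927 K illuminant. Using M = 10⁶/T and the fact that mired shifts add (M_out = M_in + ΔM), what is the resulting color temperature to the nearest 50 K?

M_in = 10⁶/3927 = 254.65 mireds.
M_out = 254.65 + (+140) = 394.65 mireds.
T_out = 10⁶/394.65 = 2533.9 K → 2550 K.

2550 K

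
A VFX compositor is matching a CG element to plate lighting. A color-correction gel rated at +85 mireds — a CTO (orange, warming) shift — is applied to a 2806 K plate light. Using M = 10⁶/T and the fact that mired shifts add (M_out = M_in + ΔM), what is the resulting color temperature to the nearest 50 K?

2250 K

M_in = 10⁶/2806 = 356.38 mireds.
M_out = 356.38 + (+85) = 441.38 mireds.
T_out = 10⁶/441.38 = 2265.6 K → 2250 K.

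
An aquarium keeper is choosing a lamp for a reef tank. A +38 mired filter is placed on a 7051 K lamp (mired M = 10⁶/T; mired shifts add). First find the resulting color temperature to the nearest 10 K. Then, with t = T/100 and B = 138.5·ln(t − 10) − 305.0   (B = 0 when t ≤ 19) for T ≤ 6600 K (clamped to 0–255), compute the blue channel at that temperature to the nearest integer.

224

M_in = 10⁶/7051 = 141.82; M_out = 141.82 + (+38) = 179.82.
T_out = 10⁶/179.82 = 5561.0 K → 5560 K; t = 55.6.
B = 138.5·ln(55.6 − 10) − 305.0 = 138.5·ln 45.6 − 305.0 = 138.5·3.8199 − 305.0 = 224.057.
Rounded: 224.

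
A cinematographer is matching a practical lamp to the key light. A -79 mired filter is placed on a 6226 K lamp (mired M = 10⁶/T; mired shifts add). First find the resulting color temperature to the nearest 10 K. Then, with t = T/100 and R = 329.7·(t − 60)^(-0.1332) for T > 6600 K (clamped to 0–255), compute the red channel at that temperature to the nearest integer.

190

M_in = 10⁶/6226 = 160.62; M_out = 160.62 + (-79) = 81.62.
T_out = 10⁶/81.62 = 12252.4 K → 12250 K; t = 122.5.
R = 329.7·(122.5 − 60)^(-0.1332) = 329.7·62.5^(-0.1332) = 329.7·0.57649 = 190.067.
Rounded: 190.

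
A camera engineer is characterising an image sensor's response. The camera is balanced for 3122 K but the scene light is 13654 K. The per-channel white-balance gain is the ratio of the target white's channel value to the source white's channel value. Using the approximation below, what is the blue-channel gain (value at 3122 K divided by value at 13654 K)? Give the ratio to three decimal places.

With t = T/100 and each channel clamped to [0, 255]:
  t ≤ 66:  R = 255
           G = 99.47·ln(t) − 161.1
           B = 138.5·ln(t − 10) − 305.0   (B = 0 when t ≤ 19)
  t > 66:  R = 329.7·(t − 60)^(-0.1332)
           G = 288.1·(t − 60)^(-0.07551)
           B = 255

At 13654 K (t = 136.54):
  B = 255 by definition for t > 66.
At 3122 K (t = 31.22):
  B = 138.5·ln(31.22 − 10) − 305.0 = 138.5·ln 21.22 − 305.0 = 138.5·3.0549 − 305.0 = 118.110.
Gain = 118.110 / 255.000 = 0.4632 → 0.463.

0.463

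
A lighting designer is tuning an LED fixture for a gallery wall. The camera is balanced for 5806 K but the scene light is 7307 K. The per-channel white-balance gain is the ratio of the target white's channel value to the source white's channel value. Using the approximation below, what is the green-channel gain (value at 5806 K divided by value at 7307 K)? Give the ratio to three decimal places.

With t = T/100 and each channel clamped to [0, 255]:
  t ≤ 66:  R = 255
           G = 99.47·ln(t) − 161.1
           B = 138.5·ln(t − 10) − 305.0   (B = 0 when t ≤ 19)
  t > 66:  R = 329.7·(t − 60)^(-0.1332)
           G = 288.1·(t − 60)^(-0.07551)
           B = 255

1.024

At 7307 K (t = 73.07):
  G = 288.1·(73.07 − 60)^(-0.07551) = 288.1·13.07^(-0.07551) = 288.1·0.82359 = 237.276.
At 5806 K (t = 58.06):
  G = 99.47·ln 58.06 − 161.1 = 99.47·4.0615 − 161.1 = 242.895.
Gain = 242.895 / 237.276 = 1.0237 → 1.024.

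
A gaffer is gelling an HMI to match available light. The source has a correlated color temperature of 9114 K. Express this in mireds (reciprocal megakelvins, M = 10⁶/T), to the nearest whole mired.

M = 10⁶ / 9114 = 109.721 → 110 mireds.

110 mireds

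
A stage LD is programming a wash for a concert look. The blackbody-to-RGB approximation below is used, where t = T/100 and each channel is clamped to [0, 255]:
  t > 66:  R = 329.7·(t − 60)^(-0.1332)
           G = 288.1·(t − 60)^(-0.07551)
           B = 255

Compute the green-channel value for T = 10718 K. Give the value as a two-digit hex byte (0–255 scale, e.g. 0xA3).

0xD7

t = 10718/100 = 107.18; the t > 66 branch applies.
G = 288.1·(107.18 − 60)^(-0.07551) = 288.1·47.18^(-0.07551) = 288.1·0.74751 = 215.356.
Rounded: 215; in hex, 0xD7.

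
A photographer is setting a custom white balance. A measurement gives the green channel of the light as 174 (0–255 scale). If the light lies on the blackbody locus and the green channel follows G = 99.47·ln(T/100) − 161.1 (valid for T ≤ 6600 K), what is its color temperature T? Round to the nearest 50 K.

2900 K

ln t = (174 + 161.1) / 99.47 = 3.3689.
t = e^3.3689 = 29.045.
T = 100·t = 2905 K → 2900 K to the nearest 50 K.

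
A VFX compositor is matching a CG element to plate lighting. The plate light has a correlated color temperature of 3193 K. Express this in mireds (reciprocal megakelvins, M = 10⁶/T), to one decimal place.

M = 10⁶ / 3193 = 313.185 → 313.2 mireds.

313.2 mireds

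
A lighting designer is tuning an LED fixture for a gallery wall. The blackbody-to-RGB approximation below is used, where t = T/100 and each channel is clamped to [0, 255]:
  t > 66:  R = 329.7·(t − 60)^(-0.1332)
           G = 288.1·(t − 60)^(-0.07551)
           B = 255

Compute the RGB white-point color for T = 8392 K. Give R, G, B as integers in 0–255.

R=216, G=227, B=255

t = 8392/100 = 83.92; the t > 66 branch applies.
R = 329.7·(83.92 − 60)^(-0.1332) = 329.7·23.92^(-0.1332) = 329.7·0.65516 = 216.007.
G = 288.1·(83.92 − 60)^(-0.07551) = 288.1·23.92^(-0.07551) = 288.1·0.78685 = 226.690.
B = 255 by definition for t > 66.
Rounded: (216, 227, 255).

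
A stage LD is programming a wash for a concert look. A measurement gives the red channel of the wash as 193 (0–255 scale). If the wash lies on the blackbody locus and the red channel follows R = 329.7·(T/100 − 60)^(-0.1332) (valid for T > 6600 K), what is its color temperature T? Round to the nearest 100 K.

(t − 60)^(-0.1332) = 193/329.7 = 0.58538.
t − 60 = 0.58538^(1/-0.1332) = 0.58538^(-7.508) = 55.713, so t = 115.713.
T = 100·t = 11571 K → 11600 K to the nearest 100 K.

11600 K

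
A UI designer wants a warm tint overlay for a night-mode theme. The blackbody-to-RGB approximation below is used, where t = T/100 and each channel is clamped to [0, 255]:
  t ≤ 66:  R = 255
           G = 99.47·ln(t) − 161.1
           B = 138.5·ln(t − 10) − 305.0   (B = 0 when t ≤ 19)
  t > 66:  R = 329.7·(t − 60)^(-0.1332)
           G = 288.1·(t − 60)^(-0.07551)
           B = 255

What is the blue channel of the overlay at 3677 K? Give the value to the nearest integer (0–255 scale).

150

t = 3677/100 = 36.77; the t ≤ 66 branch applies.
B = 138.5·ln(36.77 − 10) − 305.0 = 138.5·ln 26.77 − 305.0 = 138.5·3.2873 − 305.0 = 150.289.
Rounded: 150.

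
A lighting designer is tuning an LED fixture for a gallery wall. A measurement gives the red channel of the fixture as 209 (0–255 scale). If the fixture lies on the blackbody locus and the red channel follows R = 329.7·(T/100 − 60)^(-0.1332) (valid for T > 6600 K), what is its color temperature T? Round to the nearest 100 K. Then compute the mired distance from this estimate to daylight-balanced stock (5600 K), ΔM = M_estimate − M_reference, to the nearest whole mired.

-69 mireds

(t − 60)^(-0.1332) = 209/329.7 = 0.63391.
t − 60 = 0.63391^(1/-0.1332) = 0.63391^(-7.508) = 30.639, so t = 90.639.
T = 100·t = 9064 K → 9100 K to the nearest 100 K.
M_estimate = 10⁶/9100 = 109.89; M_reference = 10⁶/5600 = 178.57.
ΔM = 109.89 − 178.57 = -68.68 → -69 mireds.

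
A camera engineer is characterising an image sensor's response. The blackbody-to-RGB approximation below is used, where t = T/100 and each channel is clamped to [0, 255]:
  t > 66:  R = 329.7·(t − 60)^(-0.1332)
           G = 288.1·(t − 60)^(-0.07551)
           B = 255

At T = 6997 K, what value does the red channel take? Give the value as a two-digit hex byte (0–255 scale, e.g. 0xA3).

t = 6997/100 = 69.97; the t > 66 branch applies.
R = 329.7·(69.97 − 60)^(-0.1332) = 329.7·9.97^(-0.1332) = 329.7·0.73616 = 242.713.
Rounded: 243; in hex, 0xF3.

0xF3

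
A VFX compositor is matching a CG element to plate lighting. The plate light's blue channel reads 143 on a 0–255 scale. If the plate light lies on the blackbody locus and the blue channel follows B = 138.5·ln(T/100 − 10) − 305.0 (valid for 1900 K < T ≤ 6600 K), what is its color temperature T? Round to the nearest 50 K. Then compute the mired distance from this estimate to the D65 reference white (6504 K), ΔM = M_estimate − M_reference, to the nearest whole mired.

ln(t − 10) = (143 + 305.0) / 138.5 = 3.2347.
t − 10 = e^3.2347 = 25.398, so t = 35.398.
T = 100·t = 3540 K → 3550 K to the nearest 50 K.
M_estimate = 10⁶/3550 = 281.69; M_reference = 10⁶/6504 = 153.75.
ΔM = 281.69 − 153.75 = 127.94 → +128 mireds.

+128 mireds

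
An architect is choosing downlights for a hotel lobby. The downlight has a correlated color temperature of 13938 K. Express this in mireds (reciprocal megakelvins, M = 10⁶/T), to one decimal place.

M = 10⁶ / 13938 = 71.746 → 71.7 mireds.

71.7 mireds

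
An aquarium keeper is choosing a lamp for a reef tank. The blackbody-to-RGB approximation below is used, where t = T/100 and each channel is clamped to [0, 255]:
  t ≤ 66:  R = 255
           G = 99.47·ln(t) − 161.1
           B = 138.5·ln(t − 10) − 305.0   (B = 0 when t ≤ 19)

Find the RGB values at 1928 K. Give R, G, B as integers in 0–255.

t = 1928/100 = 19.28; the t ≤ 66 branch applies.
R = 255 by definition for t ≤ 66.
G = 99.47·ln 19.28 − 161.1 = 99.47·2.9591 − 161.1 = 133.239.
B = 138.5·ln(19.28 − 10) − 305.0 = 138.5·ln 9.28 − 305.0 = 138.5·2.2279 − 305.0 = 3.559.
Rounded: (255, 133, 4).

R=255, G=133, B=4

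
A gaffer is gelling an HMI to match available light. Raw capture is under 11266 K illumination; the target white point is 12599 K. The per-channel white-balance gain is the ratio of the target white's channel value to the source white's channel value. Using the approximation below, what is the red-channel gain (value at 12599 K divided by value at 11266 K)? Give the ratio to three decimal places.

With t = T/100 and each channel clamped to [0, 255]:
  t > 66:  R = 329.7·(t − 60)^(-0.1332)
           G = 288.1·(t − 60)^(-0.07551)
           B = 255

0.970

At 11266 K (t = 112.66):
  R = 329.7·(112.66 − 60)^(-0.1332) = 329.7·52.66^(-0.1332) = 329.7·0.58979 = 194.454.
At 12599 K (t = 125.99):
  R = 329.7·(125.99 − 60)^(-0.1332) = 329.7·65.99^(-0.1332) = 329.7·0.57233 = 188.697.
Gain = 188.697 / 194.454 = 0.9704 → 0.970.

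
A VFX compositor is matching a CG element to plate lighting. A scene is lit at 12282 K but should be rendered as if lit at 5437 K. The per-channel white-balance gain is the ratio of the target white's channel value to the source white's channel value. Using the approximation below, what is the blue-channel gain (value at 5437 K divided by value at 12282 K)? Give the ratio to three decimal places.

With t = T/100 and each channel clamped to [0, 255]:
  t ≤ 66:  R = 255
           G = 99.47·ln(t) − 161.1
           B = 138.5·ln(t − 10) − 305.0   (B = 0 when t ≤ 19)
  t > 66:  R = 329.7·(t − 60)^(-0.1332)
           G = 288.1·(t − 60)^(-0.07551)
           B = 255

At 12282 K (t = 122.82):
  B = 255 by definition for t > 66.
At 5437 K (t = 54.37):
  B = 138.5·ln(54.37 − 10) − 305.0 = 138.5·ln 44.37 − 305.0 = 138.5·3.7926 − 305.0 = 220.270.
Gain = 220.270 / 255.000 = 0.8638 → 0.864.

0.864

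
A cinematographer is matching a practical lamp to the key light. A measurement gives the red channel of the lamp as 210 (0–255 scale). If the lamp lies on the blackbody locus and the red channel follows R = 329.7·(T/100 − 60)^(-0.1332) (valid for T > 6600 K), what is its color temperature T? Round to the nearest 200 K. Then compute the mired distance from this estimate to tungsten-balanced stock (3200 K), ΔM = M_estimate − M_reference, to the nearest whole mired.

(t − 60)^(-0.1332) = 210/329.7 = 0.63694.
t − 60 = 0.63694^(1/-0.1332) = 0.63694^(-7.508) = 29.561, so t = 89.561.
T = 100·t = 8956 K → 9000 K to the nearest 200 K.
M_estimate = 10⁶/9000 = 111.11; M_reference = 10⁶/3200 = 312.50.
ΔM = 111.11 − 312.50 = -201.39 → -201 mireds.

-201 mireds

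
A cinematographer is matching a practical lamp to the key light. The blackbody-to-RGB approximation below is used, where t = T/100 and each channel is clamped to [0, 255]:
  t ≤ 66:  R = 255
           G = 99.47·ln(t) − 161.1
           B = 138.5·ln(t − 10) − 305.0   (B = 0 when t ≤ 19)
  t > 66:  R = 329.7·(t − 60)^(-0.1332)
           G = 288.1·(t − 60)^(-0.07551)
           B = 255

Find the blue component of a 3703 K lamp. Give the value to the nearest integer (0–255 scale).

152

t = 3703/100 = 37.03; the t ≤ 66 branch applies.
B = 138.5·ln(37.03 − 10) − 305.0 = 138.5·ln 27.03 − 305.0 = 138.5·3.2969 − 305.0 = 151.627.
Rounded: 152.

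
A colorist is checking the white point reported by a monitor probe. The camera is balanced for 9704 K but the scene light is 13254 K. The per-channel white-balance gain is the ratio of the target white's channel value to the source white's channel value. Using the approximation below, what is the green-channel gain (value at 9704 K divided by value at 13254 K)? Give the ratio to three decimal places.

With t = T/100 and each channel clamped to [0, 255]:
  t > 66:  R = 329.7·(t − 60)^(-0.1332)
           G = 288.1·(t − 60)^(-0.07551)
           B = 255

At 13254 K (t = 132.54):
  G = 288.1·(132.54 − 60)^(-0.07551) = 288.1·72.54^(-0.07551) = 288.1·0.72362 = 208.474.
At 9704 K (t = 97.04):
  G = 288.1·(97.04 − 60)^(-0.07551) = 288.1·37.04^(-0.07551) = 288.1·0.76129 = 219.327.
Gain = 219.327 / 208.474 = 1.0521 → 1.052.

1.052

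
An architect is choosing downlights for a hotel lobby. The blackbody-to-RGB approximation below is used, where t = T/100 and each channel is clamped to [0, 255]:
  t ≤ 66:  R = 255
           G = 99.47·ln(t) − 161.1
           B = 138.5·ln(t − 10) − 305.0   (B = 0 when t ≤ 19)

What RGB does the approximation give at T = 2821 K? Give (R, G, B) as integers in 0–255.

t = 2821/100 = 28.21; the t ≤ 66 branch applies.
R = 255 by definition for t ≤ 66.
G = 99.47·ln 28.21 − 161.1 = 99.47·3.3397 − 161.1 = 171.098.
B = 138.5·ln(28.21 − 10) − 305.0 = 138.5·ln 18.21 − 305.0 = 138.5·2.9020 − 305.0 = 96.923.
Rounded: (255, 171, 97).

(255, 171, 97)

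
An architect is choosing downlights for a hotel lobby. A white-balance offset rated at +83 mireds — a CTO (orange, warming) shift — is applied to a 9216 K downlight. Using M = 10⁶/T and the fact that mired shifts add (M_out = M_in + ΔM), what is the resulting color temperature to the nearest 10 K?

M_in = 10⁶/9216 = 108.51 mireds.
M_out = 108.51 + (+83) = 191.51 mireds.
T_out = 10⁶/191.51 = 5221.7 K → 5220 K.

5220 K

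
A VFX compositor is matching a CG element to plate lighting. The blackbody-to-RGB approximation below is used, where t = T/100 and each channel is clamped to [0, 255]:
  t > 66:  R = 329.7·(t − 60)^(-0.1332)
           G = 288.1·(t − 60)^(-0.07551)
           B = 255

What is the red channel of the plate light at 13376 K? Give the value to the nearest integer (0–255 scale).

t = 13376/100 = 133.76; the t > 66 branch applies.
R = 329.7·(133.76 − 60)^(-0.1332) = 329.7·73.76^(-0.1332) = 329.7·0.56391 = 185.920.
Rounded: 186.

186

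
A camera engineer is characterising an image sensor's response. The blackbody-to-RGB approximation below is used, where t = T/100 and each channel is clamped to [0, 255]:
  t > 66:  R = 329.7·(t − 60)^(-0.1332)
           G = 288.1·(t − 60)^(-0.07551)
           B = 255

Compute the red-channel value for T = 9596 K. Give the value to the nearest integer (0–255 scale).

205

t = 9596/100 = 95.96; the t > 66 branch applies.
R = 329.7·(95.96 − 60)^(-0.1332) = 329.7·35.96^(-0.1332) = 329.7·0.62053 = 204.590.
Rounded: 205.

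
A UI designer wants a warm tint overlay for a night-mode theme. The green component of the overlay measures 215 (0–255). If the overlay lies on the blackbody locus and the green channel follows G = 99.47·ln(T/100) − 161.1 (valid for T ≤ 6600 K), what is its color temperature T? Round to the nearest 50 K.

4400 K

ln t = (215 + 161.1) / 99.47 = 3.7810.
t = e^3.7810 = 43.862.
T = 100·t = 4386 K → 4400 K to the nearest 50 K.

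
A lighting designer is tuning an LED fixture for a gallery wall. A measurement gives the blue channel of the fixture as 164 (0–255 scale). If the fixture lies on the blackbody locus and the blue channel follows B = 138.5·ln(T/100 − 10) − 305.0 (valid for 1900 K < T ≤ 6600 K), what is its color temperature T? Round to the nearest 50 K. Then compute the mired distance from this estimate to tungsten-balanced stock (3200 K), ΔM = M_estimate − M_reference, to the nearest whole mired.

-59 mireds

ln(t − 10) = (164 + 305.0) / 138.5 = 3.3863.
t − 10 = e^3.3863 = 29.556, so t = 39.556.
T = 100·t = 3956 K → 3950 K to the nearest 50 K.
M_estimate = 10⁶/3950 = 253.16; M_reference = 10⁶/3200 = 312.50.
ΔM = 253.16 − 312.50 = -59.34 → -59 mireds.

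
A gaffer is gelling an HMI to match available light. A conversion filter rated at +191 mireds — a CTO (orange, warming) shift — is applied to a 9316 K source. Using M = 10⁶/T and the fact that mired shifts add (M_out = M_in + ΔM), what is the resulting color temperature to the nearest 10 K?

3350 K

M_in = 10⁶/9316 = 107.34 mireds.
M_out = 107.34 + (+191) = 298.34 mireds.
T_out = 10⁶/298.34 = 3351.9 K → 3350 K.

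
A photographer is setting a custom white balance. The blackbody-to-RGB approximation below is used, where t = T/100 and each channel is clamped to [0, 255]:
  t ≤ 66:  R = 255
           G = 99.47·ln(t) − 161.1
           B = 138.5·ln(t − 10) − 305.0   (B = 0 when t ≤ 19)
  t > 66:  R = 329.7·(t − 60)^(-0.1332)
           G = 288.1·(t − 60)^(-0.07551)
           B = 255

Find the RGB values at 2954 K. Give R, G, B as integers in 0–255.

R=255, G=176, B=107

t = 2954/100 = 29.54; the t ≤ 66 branch applies.
R = 255 by definition for t ≤ 66.
G = 99.47·ln 29.54 − 161.1 = 99.47·3.3857 − 161.1 = 175.680.
B = 138.5·ln(29.54 − 10) − 305.0 = 138.5·ln 19.54 − 305.0 = 138.5·2.9725 − 305.0 = 106.686.
Rounded: (255, 176, 107).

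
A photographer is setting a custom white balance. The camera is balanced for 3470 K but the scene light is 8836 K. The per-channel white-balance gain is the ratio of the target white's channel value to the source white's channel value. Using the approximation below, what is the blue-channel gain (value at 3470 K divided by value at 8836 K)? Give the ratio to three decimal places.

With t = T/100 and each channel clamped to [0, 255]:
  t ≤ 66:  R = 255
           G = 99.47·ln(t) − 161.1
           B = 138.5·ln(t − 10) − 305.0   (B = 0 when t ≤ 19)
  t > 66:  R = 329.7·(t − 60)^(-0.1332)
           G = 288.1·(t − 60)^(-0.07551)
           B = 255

At 8836 K (t = 88.36):
  B = 255 by definition for t > 66.
At 3470 K (t = 34.7):
  B = 138.5·ln(34.7 − 10) − 305.0 = 138.5·ln 24.7 − 305.0 = 138.5·3.2068 − 305.0 = 139.142.
Gain = 139.142 / 255.000 = 0.5457 → 0.546.

0.546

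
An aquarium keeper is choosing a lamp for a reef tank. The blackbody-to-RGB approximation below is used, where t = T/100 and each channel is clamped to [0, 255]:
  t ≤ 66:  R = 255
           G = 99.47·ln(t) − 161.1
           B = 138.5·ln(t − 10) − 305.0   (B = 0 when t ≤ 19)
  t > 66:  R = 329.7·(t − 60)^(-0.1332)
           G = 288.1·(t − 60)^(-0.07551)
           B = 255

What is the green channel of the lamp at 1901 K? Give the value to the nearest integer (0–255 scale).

t = 1901/100 = 19.01; the t ≤ 66 branch applies.
G = 99.47·ln 19.01 − 161.1 = 99.47·2.9450 − 161.1 = 131.836.
Rounded: 132.

132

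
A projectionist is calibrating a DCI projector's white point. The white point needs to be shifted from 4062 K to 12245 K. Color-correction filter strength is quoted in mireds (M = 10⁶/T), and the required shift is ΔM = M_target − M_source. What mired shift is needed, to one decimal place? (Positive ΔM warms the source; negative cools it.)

-164.5 mireds

M_source = 10⁶/4062 = 246.184; M_target = 10⁶/12245 = 81.666.
ΔM = 81.666 − 246.184 = -164.518 → -164.5 mireds, a cooling shift.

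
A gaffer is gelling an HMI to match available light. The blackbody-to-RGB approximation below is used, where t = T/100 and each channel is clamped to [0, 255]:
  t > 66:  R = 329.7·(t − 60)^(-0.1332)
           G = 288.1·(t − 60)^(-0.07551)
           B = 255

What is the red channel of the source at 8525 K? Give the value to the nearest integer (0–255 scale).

214

t = 8525/100 = 85.25; the t > 66 branch applies.
R = 329.7·(85.25 − 60)^(-0.1332) = 329.7·25.25^(-0.1332) = 329.7·0.65046 = 214.456.
Rounded: 214.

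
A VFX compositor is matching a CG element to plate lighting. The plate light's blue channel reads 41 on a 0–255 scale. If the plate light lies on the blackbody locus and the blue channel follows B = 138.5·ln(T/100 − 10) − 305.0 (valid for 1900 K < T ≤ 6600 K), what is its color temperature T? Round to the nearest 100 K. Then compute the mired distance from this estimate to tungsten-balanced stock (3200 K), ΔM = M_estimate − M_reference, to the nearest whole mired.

ln(t − 10) = (41 + 305.0) / 138.5 = 2.4982.
t − 10 = e^2.4982 = 12.161, so t = 22.161.
T = 100·t = 2216 K → 2200 K to the nearest 100 K.
M_estimate = 10⁶/2200 = 454.55; M_reference = 10⁶/3200 = 312.50.
ΔM = 454.55 − 312.50 = 142.05 → +142 mireds.

+142 mireds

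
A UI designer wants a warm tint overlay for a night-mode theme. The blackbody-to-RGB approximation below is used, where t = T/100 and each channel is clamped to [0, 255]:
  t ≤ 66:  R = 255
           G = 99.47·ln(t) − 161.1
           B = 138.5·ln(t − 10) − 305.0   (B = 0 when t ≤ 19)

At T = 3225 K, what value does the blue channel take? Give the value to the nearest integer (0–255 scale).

125

t = 3225/100 = 32.25; the t ≤ 66 branch applies.
B = 138.5·ln(32.25 − 10) − 305.0 = 138.5·ln 22.25 − 305.0 = 138.5·3.1023 − 305.0 = 124.674.
Rounded: 125.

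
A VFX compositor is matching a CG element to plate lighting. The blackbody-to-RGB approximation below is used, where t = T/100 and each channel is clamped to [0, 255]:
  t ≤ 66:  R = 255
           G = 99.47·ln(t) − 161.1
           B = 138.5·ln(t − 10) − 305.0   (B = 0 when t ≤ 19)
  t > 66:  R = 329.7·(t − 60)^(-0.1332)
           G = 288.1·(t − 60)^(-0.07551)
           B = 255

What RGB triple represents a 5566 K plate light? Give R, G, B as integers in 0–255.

t = 5566/100 = 55.66; the t ≤ 66 branch applies.
R = 255 by definition for t ≤ 66.
G = 99.47·ln 55.66 − 161.1 = 99.47·4.0193 − 161.1 = 238.696.
B = 138.5·ln(55.66 − 10) − 305.0 = 138.5·ln 45.66 − 305.0 = 138.5·3.8212 − 305.0 = 224.239.
Rounded: (255, 239, 224).

R=255, G=239, B=224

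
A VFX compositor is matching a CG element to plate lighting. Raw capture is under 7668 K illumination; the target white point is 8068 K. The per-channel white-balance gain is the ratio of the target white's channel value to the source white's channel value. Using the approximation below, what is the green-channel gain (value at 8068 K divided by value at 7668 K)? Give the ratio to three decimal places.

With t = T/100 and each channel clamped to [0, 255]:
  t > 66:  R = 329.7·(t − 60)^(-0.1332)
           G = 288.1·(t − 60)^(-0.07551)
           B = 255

0.984

At 7668 K (t = 76.68):
  G = 288.1·(76.68 − 60)^(-0.07551) = 288.1·16.68^(-0.07551) = 288.1·0.80856 = 232.946.
At 8068 K (t = 80.68):
  G = 288.1·(80.68 − 60)^(-0.07551) = 288.1·20.68^(-0.07551) = 288.1·0.79554 = 229.195.
Gain = 229.195 / 232.946 = 0.9839 → 0.984.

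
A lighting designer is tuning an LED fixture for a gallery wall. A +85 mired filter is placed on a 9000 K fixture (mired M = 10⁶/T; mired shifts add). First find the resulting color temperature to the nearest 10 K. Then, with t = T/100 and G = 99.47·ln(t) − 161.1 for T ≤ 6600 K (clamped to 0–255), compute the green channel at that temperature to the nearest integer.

M_in = 10⁶/9000 = 111.11; M_out = 111.11 + (+85) = 196.11.
T_out = 10⁶/196.11 = 5099.2 K → 5100 K; t = 51.
G = 99.47·ln 51 − 161.1 = 99.47·3.9318 − 161.1 = 229.999.
Rounded: 230.

230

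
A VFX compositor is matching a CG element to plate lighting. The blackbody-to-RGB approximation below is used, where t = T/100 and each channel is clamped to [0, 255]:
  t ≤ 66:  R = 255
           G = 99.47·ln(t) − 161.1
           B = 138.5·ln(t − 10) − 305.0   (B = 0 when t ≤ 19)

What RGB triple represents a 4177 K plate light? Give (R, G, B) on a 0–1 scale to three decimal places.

(1.000, 0.824, 0.682)

t = 4177/100 = 41.77; the t ≤ 66 branch applies.
R = 255 by definition for t ≤ 66.
G = 99.47·ln 41.77 − 161.1 = 99.47·3.7322 − 161.1 = 210.140.
B = 138.5·ln(41.77 − 10) − 305.0 = 138.5·ln 31.77 − 305.0 = 138.5·3.4585 − 305.0 = 174.005.
Dividing each by 255: (1.0000, 0.8241, 0.6824) → (1.000, 0.824, 0.682).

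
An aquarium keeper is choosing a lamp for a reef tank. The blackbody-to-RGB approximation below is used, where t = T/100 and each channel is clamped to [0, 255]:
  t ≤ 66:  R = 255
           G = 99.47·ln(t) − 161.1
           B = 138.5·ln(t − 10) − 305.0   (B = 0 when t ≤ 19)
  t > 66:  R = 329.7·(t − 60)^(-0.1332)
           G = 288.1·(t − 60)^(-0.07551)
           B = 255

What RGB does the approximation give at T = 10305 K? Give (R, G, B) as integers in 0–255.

(200, 217, 255)

t = 10305/100 = 103.05; the t > 66 branch applies.
R = 329.7·(103.05 − 60)^(-0.1332) = 329.7·43.05^(-0.1332) = 329.7·0.60584 = 199.744.
G = 288.1·(103.05 − 60)^(-0.07551) = 288.1·43.05^(-0.07551) = 288.1·0.75269 = 216.851.
B = 255 by definition for t > 66.
Rounded: (200, 217, 255).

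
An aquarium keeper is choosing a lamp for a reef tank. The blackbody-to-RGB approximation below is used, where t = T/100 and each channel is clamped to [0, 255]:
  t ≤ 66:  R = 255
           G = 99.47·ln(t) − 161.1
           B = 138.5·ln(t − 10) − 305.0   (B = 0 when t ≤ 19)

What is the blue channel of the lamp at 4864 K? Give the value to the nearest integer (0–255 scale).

201

t = 4864/100 = 48.64; the t ≤ 66 branch applies.
B = 138.5·ln(48.64 − 10) − 305.0 = 138.5·ln 38.64 − 305.0 = 138.5·3.6543 − 305.0 = 201.119.
Rounded: 201.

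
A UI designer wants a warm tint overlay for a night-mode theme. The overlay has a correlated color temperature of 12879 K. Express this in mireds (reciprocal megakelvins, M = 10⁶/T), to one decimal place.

77.6 mireds

M = 10⁶ / 12879 = 77.646 → 77.6 mireds.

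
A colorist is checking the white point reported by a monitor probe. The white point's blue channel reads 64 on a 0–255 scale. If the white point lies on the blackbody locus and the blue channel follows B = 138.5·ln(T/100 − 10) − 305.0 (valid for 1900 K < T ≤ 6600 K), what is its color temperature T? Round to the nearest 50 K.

2450 K

ln(t − 10) = (64 + 305.0) / 138.5 = 2.6643.
t − 10 = e^2.6643 = 14.357, so t = 24.357.
T = 100·t = 2436 K → 2450 K to the nearest 50 K.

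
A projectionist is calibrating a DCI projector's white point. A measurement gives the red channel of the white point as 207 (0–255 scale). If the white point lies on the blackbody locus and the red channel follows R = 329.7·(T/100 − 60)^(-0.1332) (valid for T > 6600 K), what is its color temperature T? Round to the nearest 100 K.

9300 K

(t − 60)^(-0.1332) = 207/329.7 = 0.62784.
t − 60 = 0.62784^(1/-0.1332) = 0.62784^(-7.508) = 32.933, so t = 92.933.
T = 100·t = 9293 K → 9300 K to the nearest 100 K.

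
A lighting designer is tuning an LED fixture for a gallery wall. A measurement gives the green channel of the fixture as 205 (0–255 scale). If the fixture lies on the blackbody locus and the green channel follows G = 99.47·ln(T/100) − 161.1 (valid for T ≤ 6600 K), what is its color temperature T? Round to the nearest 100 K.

4000 K

ln t = (205 + 161.1) / 99.47 = 3.6805.
t = e^3.6805 = 39.666.
T = 100·t = 3967 K → 4000 K to the nearest 100 K.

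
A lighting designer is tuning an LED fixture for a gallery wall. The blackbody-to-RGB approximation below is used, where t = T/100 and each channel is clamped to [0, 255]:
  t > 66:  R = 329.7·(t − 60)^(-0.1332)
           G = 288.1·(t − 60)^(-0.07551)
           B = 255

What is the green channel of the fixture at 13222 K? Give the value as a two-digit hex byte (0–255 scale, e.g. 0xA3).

t = 13222/100 = 132.22; the t > 66 branch applies.
G = 288.1·(132.22 − 60)^(-0.07551) = 288.1·72.22^(-0.07551) = 288.1·0.72386 = 208.543.
Rounded: 209; in hex, 0xD1.

0xD1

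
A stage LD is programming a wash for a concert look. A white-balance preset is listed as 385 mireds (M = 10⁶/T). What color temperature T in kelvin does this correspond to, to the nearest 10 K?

T = 10⁶ / 385 = 2597.40 K → 2600 K.

2600 K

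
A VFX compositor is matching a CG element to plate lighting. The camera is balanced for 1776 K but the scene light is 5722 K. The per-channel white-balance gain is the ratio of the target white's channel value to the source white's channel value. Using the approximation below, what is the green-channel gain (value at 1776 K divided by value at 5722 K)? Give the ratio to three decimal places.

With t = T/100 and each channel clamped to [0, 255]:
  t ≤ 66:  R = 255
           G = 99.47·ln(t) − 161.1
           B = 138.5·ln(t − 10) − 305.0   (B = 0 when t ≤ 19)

0.518

At 5722 K (t = 57.22):
  G = 99.47·ln 57.22 − 161.1 = 99.47·4.0469 − 161.1 = 241.445.
At 1776 K (t = 17.76):
  G = 99.47·ln 17.76 − 161.1 = 99.47·2.8769 − 161.1 = 125.070.
Gain = 125.070 / 241.445 = 0.5180 → 0.518.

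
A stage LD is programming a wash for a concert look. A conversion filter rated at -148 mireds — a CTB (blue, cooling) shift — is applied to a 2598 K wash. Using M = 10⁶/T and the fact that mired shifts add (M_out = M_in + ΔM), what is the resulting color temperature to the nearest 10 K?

4220 K

M_in = 10⁶/2598 = 384.91 mireds.
M_out = 384.91 + (-148) = 236.91 mireds.
T_out = 10⁶/236.91 = 4221.0 K → 4220 K.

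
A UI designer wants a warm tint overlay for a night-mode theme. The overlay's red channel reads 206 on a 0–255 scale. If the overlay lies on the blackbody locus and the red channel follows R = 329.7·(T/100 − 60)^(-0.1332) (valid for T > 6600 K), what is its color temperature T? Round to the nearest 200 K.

9400 K

(t − 60)^(-0.1332) = 206/329.7 = 0.62481.
t − 60 = 0.62481^(1/-0.1332) = 0.62481^(-7.508) = 34.152, so t = 94.152.
T = 100·t = 9415 K → 9400 K to the nearest 200 K.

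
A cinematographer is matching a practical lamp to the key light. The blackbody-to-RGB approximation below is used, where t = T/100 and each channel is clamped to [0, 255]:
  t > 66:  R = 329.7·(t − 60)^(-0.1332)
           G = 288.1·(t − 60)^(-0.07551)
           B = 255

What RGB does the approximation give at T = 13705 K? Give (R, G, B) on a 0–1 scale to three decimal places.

(0.725, 0.814, 1.000)

t = 13705/100 = 137.05; the t > 66 branch applies.
R = 329.7·(137.05 − 60)^(-0.1332) = 329.7·77.05^(-0.1332) = 329.7·0.56064 = 184.842.
G = 288.1·(137.05 − 60)^(-0.07551) = 288.1·77.05^(-0.07551) = 288.1·0.72033 = 207.526.
B = 255 by definition for t > 66.
Dividing each by 255: (0.7249, 0.8138, 1.0000) → (0.725, 0.814, 1.000).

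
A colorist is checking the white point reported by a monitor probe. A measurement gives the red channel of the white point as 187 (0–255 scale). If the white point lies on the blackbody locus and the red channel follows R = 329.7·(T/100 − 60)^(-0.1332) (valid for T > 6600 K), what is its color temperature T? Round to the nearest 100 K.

13100 K

(t − 60)^(-0.1332) = 187/329.7 = 0.56718.
t − 60 = 0.56718^(1/-0.1332) = 0.56718^(-7.508) = 70.620, so t = 130.620.
T = 100·t = 13062 K → 13100 K to the nearest 100 K.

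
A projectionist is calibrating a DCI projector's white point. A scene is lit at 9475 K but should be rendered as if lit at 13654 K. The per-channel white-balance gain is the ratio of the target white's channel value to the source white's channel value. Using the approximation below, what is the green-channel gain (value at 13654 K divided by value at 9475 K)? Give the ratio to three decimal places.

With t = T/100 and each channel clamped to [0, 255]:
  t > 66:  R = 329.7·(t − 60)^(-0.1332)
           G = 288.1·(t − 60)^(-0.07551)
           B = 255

0.942

At 9475 K (t = 94.75):
  G = 288.1·(94.75 − 60)^(-0.07551) = 288.1·34.75^(-0.07551) = 288.1·0.76497 = 220.387.
At 13654 K (t = 136.54):
  G = 288.1·(136.54 − 60)^(-0.07551) = 288.1·76.54^(-0.07551) = 288.1·0.72069 = 207.630.
Gain = 207.630 / 220.387 = 0.9421 → 0.942.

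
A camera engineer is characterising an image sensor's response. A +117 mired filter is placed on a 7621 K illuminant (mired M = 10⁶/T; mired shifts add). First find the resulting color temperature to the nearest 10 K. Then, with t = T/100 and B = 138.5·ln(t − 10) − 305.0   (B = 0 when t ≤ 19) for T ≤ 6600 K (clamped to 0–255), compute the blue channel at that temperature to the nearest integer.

167

M_in = 10⁶/7621 = 131.22; M_out = 131.22 + (+117) = 248.22.
T_out = 10⁶/248.22 = 4028.7 K → 4030 K; t = 40.3.
B = 138.5·ln(40.3 − 10) − 305.0 = 138.5·ln 30.3 − 305.0 = 138.5·3.4111 − 305.0 = 167.444.
Rounded: 167.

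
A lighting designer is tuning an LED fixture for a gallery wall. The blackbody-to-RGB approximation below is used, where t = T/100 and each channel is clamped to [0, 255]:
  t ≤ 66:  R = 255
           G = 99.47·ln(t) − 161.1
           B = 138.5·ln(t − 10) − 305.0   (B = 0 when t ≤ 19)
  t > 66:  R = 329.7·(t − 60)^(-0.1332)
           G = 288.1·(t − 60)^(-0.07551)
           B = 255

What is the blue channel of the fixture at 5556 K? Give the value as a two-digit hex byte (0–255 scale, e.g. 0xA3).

t = 5556/100 = 55.56; the t ≤ 66 branch applies.
B = 138.5·ln(55.56 − 10) − 305.0 = 138.5·ln 45.56 − 305.0 = 138.5·3.8190 − 305.0 = 223.936.
Rounded: 224; in hex, 0xE0.

0xE0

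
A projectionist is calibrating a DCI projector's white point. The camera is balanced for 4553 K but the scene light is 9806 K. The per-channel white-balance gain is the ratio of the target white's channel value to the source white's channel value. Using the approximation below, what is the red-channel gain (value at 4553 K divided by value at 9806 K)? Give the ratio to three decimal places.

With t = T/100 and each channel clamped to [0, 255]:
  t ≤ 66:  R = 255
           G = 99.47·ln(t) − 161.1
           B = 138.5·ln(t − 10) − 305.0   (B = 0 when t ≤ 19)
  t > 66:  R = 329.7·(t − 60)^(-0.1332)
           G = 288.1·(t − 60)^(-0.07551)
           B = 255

1.256

At 9806 K (t = 98.06):
  R = 329.7·(98.06 − 60)^(-0.1332) = 329.7·38.06^(-0.1332) = 329.7·0.61586 = 203.049.
At 4553 K (t = 45.53):
  R = 255 by definition for t ≤ 66.
Gain = 255.000 / 203.049 = 1.2559 → 1.256.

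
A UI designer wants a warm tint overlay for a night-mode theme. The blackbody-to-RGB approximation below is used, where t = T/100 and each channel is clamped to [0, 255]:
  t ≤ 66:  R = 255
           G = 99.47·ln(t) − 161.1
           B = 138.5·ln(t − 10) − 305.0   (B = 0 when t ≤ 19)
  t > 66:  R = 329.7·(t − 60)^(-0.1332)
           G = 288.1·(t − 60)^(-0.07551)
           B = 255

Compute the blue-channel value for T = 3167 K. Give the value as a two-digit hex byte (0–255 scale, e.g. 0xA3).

0x79

t = 3167/100 = 31.67; the t ≤ 66 branch applies.
B = 138.5·ln(31.67 − 10) − 305.0 = 138.5·ln 21.67 − 305.0 = 138.5·3.0759 − 305.0 = 121.016.
Rounded: 121; in hex, 0x79.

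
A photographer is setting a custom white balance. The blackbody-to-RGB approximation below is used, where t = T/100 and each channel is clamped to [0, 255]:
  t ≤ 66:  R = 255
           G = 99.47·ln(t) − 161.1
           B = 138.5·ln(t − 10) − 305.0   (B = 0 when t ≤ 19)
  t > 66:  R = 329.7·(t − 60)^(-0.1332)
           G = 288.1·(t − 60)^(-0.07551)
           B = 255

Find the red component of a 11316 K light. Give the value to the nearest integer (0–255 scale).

194

t = 11316/100 = 113.16; the t > 66 branch applies.
R = 329.7·(113.16 − 60)^(-0.1332) = 329.7·53.16^(-0.1332) = 329.7·0.58905 = 194.210.
Rounded: 194.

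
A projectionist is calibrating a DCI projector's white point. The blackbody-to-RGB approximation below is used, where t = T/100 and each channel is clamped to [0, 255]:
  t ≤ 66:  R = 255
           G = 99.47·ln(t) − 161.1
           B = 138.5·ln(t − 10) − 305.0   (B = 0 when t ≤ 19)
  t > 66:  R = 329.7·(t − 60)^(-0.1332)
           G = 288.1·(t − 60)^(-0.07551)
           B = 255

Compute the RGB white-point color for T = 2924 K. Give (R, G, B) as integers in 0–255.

t = 2924/100 = 29.24; the t ≤ 66 branch applies.
R = 255 by definition for t ≤ 66.
G = 99.47·ln 29.24 − 161.1 = 99.47·3.3755 − 161.1 = 174.665.
B = 138.5·ln(29.24 − 10) − 305.0 = 138.5·ln 19.24 − 305.0 = 138.5·2.9570 − 305.0 = 104.543.
Rounded: (255, 175, 105).

(255, 175, 105)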